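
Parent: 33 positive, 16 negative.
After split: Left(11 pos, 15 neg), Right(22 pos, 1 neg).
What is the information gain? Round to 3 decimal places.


H(parent) = 0.9113. H(left) = 0.9829, H(right) = 0.2580. Weighted = (26/49)*0.9829 + (23/49)*0.2580 = 0.6426. IG = 0.9113 - 0.6426 = 0.2687, which rounds to 0.269.

0.269


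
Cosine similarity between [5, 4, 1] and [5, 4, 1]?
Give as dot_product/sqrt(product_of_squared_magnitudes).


dot = 42. |a|^2 = 42, |b|^2 = 42. cos = 42/sqrt(1764).

42/sqrt(1764)


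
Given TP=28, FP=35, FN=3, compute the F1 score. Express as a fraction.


Precision = 28/63 = 4/9. Recall = 28/31 = 28/31. F1 = 2*P*R/(P+R) = 28/47.

28/47


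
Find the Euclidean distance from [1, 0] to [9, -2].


d = sqrt(sum of squared differences). (1-9)^2=64, (0--2)^2=4. Sum = 68.

sqrt(68)


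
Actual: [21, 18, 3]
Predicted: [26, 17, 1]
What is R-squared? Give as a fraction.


Mean(y) = 14. SS_res = 30. SS_tot = 186. R^2 = 1 - 30/(186) = 26/31.

26/31


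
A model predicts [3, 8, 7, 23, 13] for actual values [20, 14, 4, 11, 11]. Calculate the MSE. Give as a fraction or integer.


MSE = (1/5) * ((20-3)^2=289 + (14-8)^2=36 + (4-7)^2=9 + (11-23)^2=144 + (11-13)^2=4). Sum = 482. MSE = 482/5.

482/5


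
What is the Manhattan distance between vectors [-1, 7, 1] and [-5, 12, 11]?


d = sum of absolute differences: |-1--5|=4 + |7-12|=5 + |1-11|=10 = 19.

19


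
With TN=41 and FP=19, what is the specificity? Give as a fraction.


Specificity = TN / (TN + FP) = 41 / 60 = 41/60.

41/60


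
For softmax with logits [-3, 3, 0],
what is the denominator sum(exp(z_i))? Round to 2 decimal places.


Denom = e^-3=0.0498 + e^3=20.0855 + e^0=1.0000. Sum = 21.1353, which rounds to 21.14.

21.14


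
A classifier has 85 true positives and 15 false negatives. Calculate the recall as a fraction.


Recall = TP / (TP + FN) = 85 / 100 = 17/20.

17/20


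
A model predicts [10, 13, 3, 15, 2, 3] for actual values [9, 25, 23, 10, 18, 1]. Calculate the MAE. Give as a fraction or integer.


MAE = (1/6) * (|9-10|=1 + |25-13|=12 + |23-3|=20 + |10-15|=5 + |18-2|=16 + |1-3|=2). Sum = 56. MAE = 28/3.

28/3


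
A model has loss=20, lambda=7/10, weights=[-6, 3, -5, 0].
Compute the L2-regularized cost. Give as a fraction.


L2 sq norm = sum(w^2) = 70. J = 20 + 7/10 * 70 = 69.

69


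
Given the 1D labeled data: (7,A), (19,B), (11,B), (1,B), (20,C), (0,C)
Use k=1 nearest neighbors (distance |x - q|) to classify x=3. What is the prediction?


Distances: |7-3|=4, |19-3|=16, |11-3|=8, |1-3|=2, |20-3|=17, |0-3|=3. 1 nearest: (1,B). Counts: {'B': 1}. Majority class: B.

B


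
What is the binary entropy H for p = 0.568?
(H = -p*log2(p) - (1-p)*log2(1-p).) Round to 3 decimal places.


H = -0.568*log2(0.568) - 0.432*log2(0.432) = 0.987.

0.987


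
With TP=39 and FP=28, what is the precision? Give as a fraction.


Precision = TP / (TP + FP) = 39 / 67 = 39/67.

39/67


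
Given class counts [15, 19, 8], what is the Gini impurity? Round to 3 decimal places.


Total = 42. Proportions: 15/42, 19/42, 8/42. sum(p_i^2) = 0.3685. Gini = 1 - 0.3685 = 0.6315, which rounds to 0.632.

0.632


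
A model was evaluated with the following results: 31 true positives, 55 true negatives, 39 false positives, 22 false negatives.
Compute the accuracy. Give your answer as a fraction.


Accuracy = (TP + TN) / (TP + TN + FP + FN) = (31 + 55) / 147 = 86/147.

86/147


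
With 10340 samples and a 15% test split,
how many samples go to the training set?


Test set = 10340 * 15% = 1551. Training set = 10340 - 1551 = 8789.

8789


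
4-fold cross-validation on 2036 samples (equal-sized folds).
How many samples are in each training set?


Each validation fold has 2036/4 = 509 samples. Training set = 2036 - 509 = 1527.

1527


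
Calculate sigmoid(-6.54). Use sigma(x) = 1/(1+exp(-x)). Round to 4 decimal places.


sigma(-6.54) = 1/(1+e^(6.54)) = 1/(1+692.286578) = 1/693.286578 = 0.0014.

0.0014


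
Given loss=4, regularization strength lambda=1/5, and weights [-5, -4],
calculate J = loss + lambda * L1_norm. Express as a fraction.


L1 norm = sum(|w|) = 9. J = 4 + 1/5 * 9 = 29/5.

29/5


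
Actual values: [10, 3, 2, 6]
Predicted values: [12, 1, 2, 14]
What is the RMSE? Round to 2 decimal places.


MSE = 18.0000. RMSE = sqrt(18.0000) = 4.24.

4.24


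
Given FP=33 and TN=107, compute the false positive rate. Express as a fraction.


FPR = FP / (FP + TN) = 33 / 140 = 33/140.

33/140


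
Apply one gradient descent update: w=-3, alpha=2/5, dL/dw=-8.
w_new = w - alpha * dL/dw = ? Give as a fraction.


w_new = -3 - 2/5 * -8 = -3 - -16/5 = 1/5.

1/5


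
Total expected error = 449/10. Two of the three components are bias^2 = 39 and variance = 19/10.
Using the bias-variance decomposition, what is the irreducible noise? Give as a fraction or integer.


Total error = bias^2 + variance + irreducible noise. So irreducible noise = 449/10 - 39 - 19/10 = 4.

4


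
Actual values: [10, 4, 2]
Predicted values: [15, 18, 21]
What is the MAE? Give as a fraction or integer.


MAE = (1/3) * (|10-15|=5 + |4-18|=14 + |2-21|=19). Sum = 38. MAE = 38/3.

38/3


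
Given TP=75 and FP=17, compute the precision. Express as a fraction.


Precision = TP / (TP + FP) = 75 / 92 = 75/92.

75/92


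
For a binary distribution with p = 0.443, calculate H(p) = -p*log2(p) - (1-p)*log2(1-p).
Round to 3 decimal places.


H = -0.443*log2(0.443) - 0.557*log2(0.557) = 0.991.

0.991


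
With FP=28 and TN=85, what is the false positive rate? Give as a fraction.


FPR = FP / (FP + TN) = 28 / 113 = 28/113.

28/113


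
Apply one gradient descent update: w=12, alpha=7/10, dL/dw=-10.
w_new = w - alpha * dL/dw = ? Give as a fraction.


w_new = 12 - 7/10 * -10 = 12 - -7 = 19.

19


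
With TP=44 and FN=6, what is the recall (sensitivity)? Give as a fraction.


Recall = TP / (TP + FN) = 44 / 50 = 22/25.

22/25


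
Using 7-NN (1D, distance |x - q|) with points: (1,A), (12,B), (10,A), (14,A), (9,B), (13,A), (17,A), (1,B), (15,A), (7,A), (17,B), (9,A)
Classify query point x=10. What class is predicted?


Distances: |1-10|=9, |12-10|=2, |10-10|=0, |14-10|=4, |9-10|=1, |13-10|=3, |17-10|=7, |1-10|=9, |15-10|=5, |7-10|=3, |17-10|=7, |9-10|=1. 7 nearest: (10,A), (9,A), (9,B), (12,B), (13,A), (7,A), (14,A). Counts: {'A': 5, 'B': 2}. Majority class: A.

A


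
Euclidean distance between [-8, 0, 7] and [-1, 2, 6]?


d = sqrt(sum of squared differences). (-8--1)^2=49, (0-2)^2=4, (7-6)^2=1. Sum = 54.

sqrt(54)


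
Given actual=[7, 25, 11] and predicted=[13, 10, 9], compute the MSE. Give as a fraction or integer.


MSE = (1/3) * ((7-13)^2=36 + (25-10)^2=225 + (11-9)^2=4). Sum = 265. MSE = 265/3.

265/3


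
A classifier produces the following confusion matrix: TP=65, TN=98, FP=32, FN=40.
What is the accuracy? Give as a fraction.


Accuracy = (TP + TN) / (TP + TN + FP + FN) = (65 + 98) / 235 = 163/235.

163/235


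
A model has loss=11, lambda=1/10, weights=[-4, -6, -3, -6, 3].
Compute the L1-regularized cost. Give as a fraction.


L1 norm = sum(|w|) = 22. J = 11 + 1/10 * 22 = 66/5.

66/5


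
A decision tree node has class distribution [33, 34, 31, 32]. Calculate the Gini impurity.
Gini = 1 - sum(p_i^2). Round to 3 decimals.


Total = 130. Proportions: 33/130, 34/130, 31/130, 32/130. sum(p_i^2) = 0.2503. Gini = 1 - 0.2503 = 0.7497, which rounds to 0.750.

0.750


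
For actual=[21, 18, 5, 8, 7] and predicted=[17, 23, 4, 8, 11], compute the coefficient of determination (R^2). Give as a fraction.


Mean(y) = 59/5. SS_res = 58. SS_tot = 1034/5. R^2 = 1 - 58/(1034/5) = 372/517.

372/517


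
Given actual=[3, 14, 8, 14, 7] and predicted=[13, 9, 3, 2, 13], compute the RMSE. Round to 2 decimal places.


MSE = 66.0000. RMSE = sqrt(66.0000) = 8.12.

8.12


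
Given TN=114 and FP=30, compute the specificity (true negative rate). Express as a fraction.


Specificity = TN / (TN + FP) = 114 / 144 = 19/24.

19/24


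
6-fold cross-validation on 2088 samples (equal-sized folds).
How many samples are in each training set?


Each validation fold has 2088/6 = 348 samples. Training set = 2088 - 348 = 1740.

1740


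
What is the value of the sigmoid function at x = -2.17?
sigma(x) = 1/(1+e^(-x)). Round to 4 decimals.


sigma(-2.17) = 1/(1+e^(2.17)) = 1/(1+8.758284) = 1/9.758284 = 0.1025.

0.1025


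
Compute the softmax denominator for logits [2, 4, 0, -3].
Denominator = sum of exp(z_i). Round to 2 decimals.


Denom = e^2=7.3891 + e^4=54.5982 + e^0=1.0000 + e^-3=0.0498. Sum = 63.0371, which rounds to 63.04.

63.04


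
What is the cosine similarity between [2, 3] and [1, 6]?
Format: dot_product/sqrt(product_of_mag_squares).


dot = 20. |a|^2 = 13, |b|^2 = 37. cos = 20/sqrt(481).

20/sqrt(481)


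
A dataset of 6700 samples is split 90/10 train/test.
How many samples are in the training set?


Test set = 6700 * 10% = 670. Training set = 6700 - 670 = 6030.

6030


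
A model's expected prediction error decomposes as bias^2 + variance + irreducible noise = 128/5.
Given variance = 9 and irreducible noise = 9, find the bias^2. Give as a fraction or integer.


Total error = bias^2 + variance + irreducible noise. So bias^2 = 128/5 - 9 - 9 = 38/5.

38/5


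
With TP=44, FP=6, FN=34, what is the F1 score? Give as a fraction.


Precision = 44/50 = 22/25. Recall = 44/78 = 22/39. F1 = 2*P*R/(P+R) = 11/16.

11/16


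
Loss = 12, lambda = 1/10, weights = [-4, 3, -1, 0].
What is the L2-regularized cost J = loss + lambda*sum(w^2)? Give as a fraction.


L2 sq norm = sum(w^2) = 26. J = 12 + 1/10 * 26 = 73/5.

73/5


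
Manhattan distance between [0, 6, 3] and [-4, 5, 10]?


d = sum of absolute differences: |0--4|=4 + |6-5|=1 + |3-10|=7 = 12.

12


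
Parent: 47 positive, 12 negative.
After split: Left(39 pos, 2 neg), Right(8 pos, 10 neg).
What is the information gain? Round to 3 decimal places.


H(parent) = 0.7287. H(left) = 0.2812, H(right) = 0.9911. Weighted = (41/59)*0.2812 + (18/59)*0.9911 = 0.4978. IG = 0.7287 - 0.4978 = 0.2309, which rounds to 0.231.

0.231


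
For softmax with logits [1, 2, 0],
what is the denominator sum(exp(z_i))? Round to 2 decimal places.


Denom = e^1=2.7183 + e^2=7.3891 + e^0=1.0000. Sum = 11.1074, which rounds to 11.11.

11.11


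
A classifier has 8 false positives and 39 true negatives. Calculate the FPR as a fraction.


FPR = FP / (FP + TN) = 8 / 47 = 8/47.

8/47


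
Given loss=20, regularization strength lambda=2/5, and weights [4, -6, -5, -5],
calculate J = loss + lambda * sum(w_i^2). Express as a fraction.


L2 sq norm = sum(w^2) = 102. J = 20 + 2/5 * 102 = 304/5.

304/5


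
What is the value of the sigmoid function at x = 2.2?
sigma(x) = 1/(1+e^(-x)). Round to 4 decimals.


sigma(2.2) = 1/(1+e^(-2.2)) = 1/(1+0.110803) = 1/1.110803 = 0.9002.

0.9002


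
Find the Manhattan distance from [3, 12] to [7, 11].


d = sum of absolute differences: |3-7|=4 + |12-11|=1 = 5.

5


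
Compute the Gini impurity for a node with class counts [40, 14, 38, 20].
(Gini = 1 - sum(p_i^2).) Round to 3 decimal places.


Total = 112. Proportions: 40/112, 14/112, 38/112, 20/112. sum(p_i^2) = 0.2902. Gini = 1 - 0.2902 = 0.7098, which rounds to 0.710.

0.710


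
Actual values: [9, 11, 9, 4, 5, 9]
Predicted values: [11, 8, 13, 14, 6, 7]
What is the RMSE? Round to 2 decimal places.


MSE = 22.3333. RMSE = sqrt(22.3333) = 4.73.

4.73


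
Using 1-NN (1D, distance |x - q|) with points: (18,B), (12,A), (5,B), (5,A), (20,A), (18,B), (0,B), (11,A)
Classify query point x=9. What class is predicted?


Distances: |18-9|=9, |12-9|=3, |5-9|=4, |5-9|=4, |20-9|=11, |18-9|=9, |0-9|=9, |11-9|=2. 1 nearest: (11,A). Counts: {'A': 1}. Majority class: A.

A


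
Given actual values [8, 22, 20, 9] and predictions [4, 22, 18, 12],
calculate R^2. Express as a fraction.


Mean(y) = 59/4. SS_res = 29. SS_tot = 635/4. R^2 = 1 - 29/(635/4) = 519/635.

519/635


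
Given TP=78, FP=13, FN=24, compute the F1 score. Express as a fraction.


Precision = 78/91 = 6/7. Recall = 78/102 = 13/17. F1 = 2*P*R/(P+R) = 156/193.

156/193


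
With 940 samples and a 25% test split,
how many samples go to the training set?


Test set = 940 * 25% = 235. Training set = 940 - 235 = 705.

705


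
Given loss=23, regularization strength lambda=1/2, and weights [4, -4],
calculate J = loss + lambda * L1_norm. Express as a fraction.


L1 norm = sum(|w|) = 8. J = 23 + 1/2 * 8 = 27.

27


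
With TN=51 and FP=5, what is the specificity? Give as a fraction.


Specificity = TN / (TN + FP) = 51 / 56 = 51/56.

51/56


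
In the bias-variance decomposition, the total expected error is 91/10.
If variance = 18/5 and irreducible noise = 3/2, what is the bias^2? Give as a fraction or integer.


Total error = bias^2 + variance + irreducible noise. So bias^2 = 91/10 - 18/5 - 3/2 = 4.

4


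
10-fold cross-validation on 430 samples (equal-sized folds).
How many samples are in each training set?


Each validation fold has 430/10 = 43 samples. Training set = 430 - 43 = 387.

387


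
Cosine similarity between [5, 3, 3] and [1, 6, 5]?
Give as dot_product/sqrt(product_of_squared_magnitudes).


dot = 38. |a|^2 = 43, |b|^2 = 62. cos = 38/sqrt(2666).

38/sqrt(2666)


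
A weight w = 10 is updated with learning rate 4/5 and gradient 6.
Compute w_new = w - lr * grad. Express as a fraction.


w_new = 10 - 4/5 * 6 = 10 - 24/5 = 26/5.

26/5


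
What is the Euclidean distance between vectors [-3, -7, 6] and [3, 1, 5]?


d = sqrt(sum of squared differences). (-3-3)^2=36, (-7-1)^2=64, (6-5)^2=1. Sum = 101.

sqrt(101)


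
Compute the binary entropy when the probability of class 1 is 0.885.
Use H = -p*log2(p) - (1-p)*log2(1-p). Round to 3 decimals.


H = -0.885*log2(0.885) - 0.115*log2(0.115) = 0.515.

0.515


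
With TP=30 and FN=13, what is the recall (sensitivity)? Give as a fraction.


Recall = TP / (TP + FN) = 30 / 43 = 30/43.

30/43


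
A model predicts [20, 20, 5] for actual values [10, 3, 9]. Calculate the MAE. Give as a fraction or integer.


MAE = (1/3) * (|10-20|=10 + |3-20|=17 + |9-5|=4). Sum = 31. MAE = 31/3.

31/3


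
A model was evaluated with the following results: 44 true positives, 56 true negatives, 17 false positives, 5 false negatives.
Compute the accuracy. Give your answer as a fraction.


Accuracy = (TP + TN) / (TP + TN + FP + FN) = (44 + 56) / 122 = 50/61.

50/61


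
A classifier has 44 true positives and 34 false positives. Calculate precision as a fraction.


Precision = TP / (TP + FP) = 44 / 78 = 22/39.

22/39


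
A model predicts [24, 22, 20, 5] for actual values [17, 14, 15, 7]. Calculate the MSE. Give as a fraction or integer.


MSE = (1/4) * ((17-24)^2=49 + (14-22)^2=64 + (15-20)^2=25 + (7-5)^2=4). Sum = 142. MSE = 71/2.

71/2


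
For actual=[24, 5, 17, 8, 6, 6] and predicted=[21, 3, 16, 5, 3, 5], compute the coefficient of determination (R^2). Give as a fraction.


Mean(y) = 11. SS_res = 33. SS_tot = 300. R^2 = 1 - 33/(300) = 89/100.

89/100


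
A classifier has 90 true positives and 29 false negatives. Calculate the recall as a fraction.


Recall = TP / (TP + FN) = 90 / 119 = 90/119.

90/119


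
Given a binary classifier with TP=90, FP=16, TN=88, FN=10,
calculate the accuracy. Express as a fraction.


Accuracy = (TP + TN) / (TP + TN + FP + FN) = (90 + 88) / 204 = 89/102.

89/102


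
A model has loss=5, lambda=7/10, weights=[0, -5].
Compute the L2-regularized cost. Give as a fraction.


L2 sq norm = sum(w^2) = 25. J = 5 + 7/10 * 25 = 45/2.

45/2


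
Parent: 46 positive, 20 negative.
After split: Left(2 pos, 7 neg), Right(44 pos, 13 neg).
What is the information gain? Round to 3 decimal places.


H(parent) = 0.8850. H(left) = 0.7642, H(right) = 0.7746. Weighted = (9/66)*0.7642 + (57/66)*0.7746 = 0.7732. IG = 0.8850 - 0.7732 = 0.1118, which rounds to 0.112.

0.112


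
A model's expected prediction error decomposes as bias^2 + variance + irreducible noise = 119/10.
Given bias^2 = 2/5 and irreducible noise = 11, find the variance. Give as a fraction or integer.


Total error = bias^2 + variance + irreducible noise. So variance = 119/10 - 2/5 - 11 = 1/2.

1/2


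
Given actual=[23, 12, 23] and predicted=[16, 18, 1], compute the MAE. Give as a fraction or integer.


MAE = (1/3) * (|23-16|=7 + |12-18|=6 + |23-1|=22). Sum = 35. MAE = 35/3.

35/3


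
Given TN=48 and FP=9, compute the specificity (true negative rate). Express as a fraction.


Specificity = TN / (TN + FP) = 48 / 57 = 16/19.

16/19


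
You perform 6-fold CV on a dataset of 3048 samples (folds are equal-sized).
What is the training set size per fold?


Each validation fold has 3048/6 = 508 samples. Training set = 3048 - 508 = 2540.

2540


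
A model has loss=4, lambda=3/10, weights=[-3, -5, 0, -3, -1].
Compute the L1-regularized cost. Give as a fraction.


L1 norm = sum(|w|) = 12. J = 4 + 3/10 * 12 = 38/5.

38/5


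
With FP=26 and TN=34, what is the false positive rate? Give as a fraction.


FPR = FP / (FP + TN) = 26 / 60 = 13/30.

13/30


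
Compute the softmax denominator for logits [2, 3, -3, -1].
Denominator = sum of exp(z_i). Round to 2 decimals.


Denom = e^2=7.3891 + e^3=20.0855 + e^-3=0.0498 + e^-1=0.3679. Sum = 27.8923, which rounds to 27.89.

27.89


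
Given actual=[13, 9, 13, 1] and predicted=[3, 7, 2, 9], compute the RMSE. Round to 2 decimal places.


MSE = 72.2500. RMSE = sqrt(72.2500) = 8.50.

8.50


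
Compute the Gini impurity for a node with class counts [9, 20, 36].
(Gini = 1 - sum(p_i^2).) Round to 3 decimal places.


Total = 65. Proportions: 9/65, 20/65, 36/65. sum(p_i^2) = 0.4206. Gini = 1 - 0.4206 = 0.5794, which rounds to 0.579.

0.579


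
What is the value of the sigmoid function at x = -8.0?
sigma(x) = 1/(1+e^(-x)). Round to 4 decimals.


sigma(-8.0) = 1/(1+e^(8.0)) = 1/(1+2980.957987) = 1/2981.957987 = 0.0003.

0.0003


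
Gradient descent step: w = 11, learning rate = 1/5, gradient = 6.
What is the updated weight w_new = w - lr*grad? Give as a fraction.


w_new = 11 - 1/5 * 6 = 11 - 6/5 = 49/5.

49/5


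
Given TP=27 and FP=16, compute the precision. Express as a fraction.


Precision = TP / (TP + FP) = 27 / 43 = 27/43.

27/43


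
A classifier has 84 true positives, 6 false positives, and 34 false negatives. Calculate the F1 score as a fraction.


Precision = 84/90 = 14/15. Recall = 84/118 = 42/59. F1 = 2*P*R/(P+R) = 21/26.

21/26


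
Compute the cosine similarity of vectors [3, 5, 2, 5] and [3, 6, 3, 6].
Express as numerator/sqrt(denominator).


dot = 75. |a|^2 = 63, |b|^2 = 90. cos = 75/sqrt(5670).

75/sqrt(5670)


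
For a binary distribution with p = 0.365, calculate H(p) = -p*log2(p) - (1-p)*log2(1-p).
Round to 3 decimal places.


H = -0.365*log2(0.365) - 0.635*log2(0.635) = 0.947.

0.947


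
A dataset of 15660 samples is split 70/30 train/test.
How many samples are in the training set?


Test set = 15660 * 30% = 4698. Training set = 15660 - 4698 = 10962.

10962


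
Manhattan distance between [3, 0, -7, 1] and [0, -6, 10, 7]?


d = sum of absolute differences: |3-0|=3 + |0--6|=6 + |-7-10|=17 + |1-7|=6 = 32.

32


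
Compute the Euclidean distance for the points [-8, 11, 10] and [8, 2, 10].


d = sqrt(sum of squared differences). (-8-8)^2=256, (11-2)^2=81, (10-10)^2=0. Sum = 337.

sqrt(337)


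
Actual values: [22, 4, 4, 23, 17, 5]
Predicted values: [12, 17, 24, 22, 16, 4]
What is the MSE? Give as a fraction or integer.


MSE = (1/6) * ((22-12)^2=100 + (4-17)^2=169 + (4-24)^2=400 + (23-22)^2=1 + (17-16)^2=1 + (5-4)^2=1). Sum = 672. MSE = 112.

112


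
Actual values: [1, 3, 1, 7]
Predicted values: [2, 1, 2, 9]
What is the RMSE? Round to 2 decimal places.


MSE = 2.5000. RMSE = sqrt(2.5000) = 1.58.

1.58


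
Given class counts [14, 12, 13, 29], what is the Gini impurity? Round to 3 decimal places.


Total = 68. Proportions: 14/68, 12/68, 13/68, 29/68. sum(p_i^2) = 0.2920. Gini = 1 - 0.2920 = 0.7080, which rounds to 0.708.

0.708


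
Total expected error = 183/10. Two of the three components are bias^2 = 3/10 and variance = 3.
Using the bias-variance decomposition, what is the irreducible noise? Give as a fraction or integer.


Total error = bias^2 + variance + irreducible noise. So irreducible noise = 183/10 - 3/10 - 3 = 15.

15


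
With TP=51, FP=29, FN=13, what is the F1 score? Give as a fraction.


Precision = 51/80 = 51/80. Recall = 51/64 = 51/64. F1 = 2*P*R/(P+R) = 17/24.

17/24


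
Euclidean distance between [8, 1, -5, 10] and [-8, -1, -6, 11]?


d = sqrt(sum of squared differences). (8--8)^2=256, (1--1)^2=4, (-5--6)^2=1, (10-11)^2=1. Sum = 262.

sqrt(262)


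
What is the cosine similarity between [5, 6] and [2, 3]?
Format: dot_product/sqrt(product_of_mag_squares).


dot = 28. |a|^2 = 61, |b|^2 = 13. cos = 28/sqrt(793).

28/sqrt(793)


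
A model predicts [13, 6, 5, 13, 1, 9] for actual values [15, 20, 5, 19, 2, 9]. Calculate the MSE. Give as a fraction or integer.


MSE = (1/6) * ((15-13)^2=4 + (20-6)^2=196 + (5-5)^2=0 + (19-13)^2=36 + (2-1)^2=1 + (9-9)^2=0). Sum = 237. MSE = 79/2.

79/2


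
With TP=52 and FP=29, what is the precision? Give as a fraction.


Precision = TP / (TP + FP) = 52 / 81 = 52/81.

52/81


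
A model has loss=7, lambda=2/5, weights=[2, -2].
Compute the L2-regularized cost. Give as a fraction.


L2 sq norm = sum(w^2) = 8. J = 7 + 2/5 * 8 = 51/5.

51/5


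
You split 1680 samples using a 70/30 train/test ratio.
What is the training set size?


Test set = 1680 * 30% = 504. Training set = 1680 - 504 = 1176.

1176


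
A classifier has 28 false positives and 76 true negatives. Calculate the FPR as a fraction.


FPR = FP / (FP + TN) = 28 / 104 = 7/26.

7/26


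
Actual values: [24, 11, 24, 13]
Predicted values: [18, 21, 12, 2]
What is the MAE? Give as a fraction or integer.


MAE = (1/4) * (|24-18|=6 + |11-21|=10 + |24-12|=12 + |13-2|=11). Sum = 39. MAE = 39/4.

39/4


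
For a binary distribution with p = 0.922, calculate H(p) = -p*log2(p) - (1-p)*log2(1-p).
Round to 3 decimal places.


H = -0.922*log2(0.922) - 0.078*log2(0.078) = 0.395.

0.395


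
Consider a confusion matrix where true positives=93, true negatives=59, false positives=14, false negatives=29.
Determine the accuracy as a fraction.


Accuracy = (TP + TN) / (TP + TN + FP + FN) = (93 + 59) / 195 = 152/195.

152/195


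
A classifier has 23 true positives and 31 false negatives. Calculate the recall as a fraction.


Recall = TP / (TP + FN) = 23 / 54 = 23/54.

23/54


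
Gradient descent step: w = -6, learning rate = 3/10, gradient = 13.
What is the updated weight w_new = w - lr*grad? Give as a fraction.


w_new = -6 - 3/10 * 13 = -6 - 39/10 = -99/10.

-99/10


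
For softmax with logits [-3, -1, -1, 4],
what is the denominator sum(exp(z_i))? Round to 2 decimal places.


Denom = e^-3=0.0498 + e^-1=0.3679 + e^-1=0.3679 + e^4=54.5982. Sum = 55.3838, which rounds to 55.38.

55.38


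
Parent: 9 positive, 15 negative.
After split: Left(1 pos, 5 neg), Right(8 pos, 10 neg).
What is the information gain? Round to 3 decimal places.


H(parent) = 0.9544. H(left) = 0.6500, H(right) = 0.9911. Weighted = (6/24)*0.6500 + (18/24)*0.9911 = 0.9058. IG = 0.9544 - 0.9058 = 0.0486, which rounds to 0.049.

0.049


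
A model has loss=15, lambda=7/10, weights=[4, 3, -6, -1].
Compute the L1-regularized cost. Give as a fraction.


L1 norm = sum(|w|) = 14. J = 15 + 7/10 * 14 = 124/5.

124/5


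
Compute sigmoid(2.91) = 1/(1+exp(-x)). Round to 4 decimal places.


sigma(2.91) = 1/(1+e^(-2.91)) = 1/(1+0.054476) = 1/1.054476 = 0.9483.

0.9483


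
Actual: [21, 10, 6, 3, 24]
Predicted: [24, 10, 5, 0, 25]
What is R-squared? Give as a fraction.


Mean(y) = 64/5. SS_res = 20. SS_tot = 1714/5. R^2 = 1 - 20/(1714/5) = 807/857.

807/857


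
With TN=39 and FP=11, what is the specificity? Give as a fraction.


Specificity = TN / (TN + FP) = 39 / 50 = 39/50.

39/50


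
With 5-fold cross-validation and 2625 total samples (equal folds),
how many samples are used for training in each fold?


Each validation fold has 2625/5 = 525 samples. Training set = 2625 - 525 = 2100.

2100


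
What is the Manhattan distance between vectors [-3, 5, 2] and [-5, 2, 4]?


d = sum of absolute differences: |-3--5|=2 + |5-2|=3 + |2-4|=2 = 7.

7


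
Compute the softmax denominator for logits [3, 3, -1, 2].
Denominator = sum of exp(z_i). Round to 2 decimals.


Denom = e^3=20.0855 + e^3=20.0855 + e^-1=0.3679 + e^2=7.3891. Sum = 47.9280, which rounds to 47.93.

47.93


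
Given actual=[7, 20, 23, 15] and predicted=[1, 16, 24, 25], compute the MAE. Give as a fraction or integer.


MAE = (1/4) * (|7-1|=6 + |20-16|=4 + |23-24|=1 + |15-25|=10). Sum = 21. MAE = 21/4.

21/4


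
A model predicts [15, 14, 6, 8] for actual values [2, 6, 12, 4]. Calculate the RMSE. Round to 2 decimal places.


MSE = 71.2500. RMSE = sqrt(71.2500) = 8.44.

8.44


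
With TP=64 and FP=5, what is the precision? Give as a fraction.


Precision = TP / (TP + FP) = 64 / 69 = 64/69.

64/69


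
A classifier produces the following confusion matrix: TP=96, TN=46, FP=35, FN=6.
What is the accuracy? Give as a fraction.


Accuracy = (TP + TN) / (TP + TN + FP + FN) = (96 + 46) / 183 = 142/183.

142/183


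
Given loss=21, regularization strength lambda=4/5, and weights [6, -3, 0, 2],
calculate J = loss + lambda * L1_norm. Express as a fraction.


L1 norm = sum(|w|) = 11. J = 21 + 4/5 * 11 = 149/5.

149/5


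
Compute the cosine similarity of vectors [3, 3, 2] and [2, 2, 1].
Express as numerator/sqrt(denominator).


dot = 14. |a|^2 = 22, |b|^2 = 9. cos = 14/sqrt(198).

14/sqrt(198)


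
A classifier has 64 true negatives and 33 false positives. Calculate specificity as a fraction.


Specificity = TN / (TN + FP) = 64 / 97 = 64/97.

64/97


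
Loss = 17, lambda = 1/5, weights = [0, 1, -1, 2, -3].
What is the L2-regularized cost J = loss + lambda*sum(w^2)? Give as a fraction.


L2 sq norm = sum(w^2) = 15. J = 17 + 1/5 * 15 = 20.

20


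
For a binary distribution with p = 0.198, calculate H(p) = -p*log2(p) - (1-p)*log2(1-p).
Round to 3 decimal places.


H = -0.198*log2(0.198) - 0.802*log2(0.802) = 0.718.

0.718


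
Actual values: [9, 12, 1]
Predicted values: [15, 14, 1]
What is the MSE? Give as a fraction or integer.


MSE = (1/3) * ((9-15)^2=36 + (12-14)^2=4 + (1-1)^2=0). Sum = 40. MSE = 40/3.

40/3


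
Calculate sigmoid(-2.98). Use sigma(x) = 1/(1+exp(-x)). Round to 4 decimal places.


sigma(-2.98) = 1/(1+e^(2.98)) = 1/(1+19.687817) = 1/20.687817 = 0.0483.

0.0483


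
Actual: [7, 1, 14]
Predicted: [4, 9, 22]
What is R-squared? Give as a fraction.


Mean(y) = 22/3. SS_res = 137. SS_tot = 254/3. R^2 = 1 - 137/(254/3) = -157/254.

-157/254


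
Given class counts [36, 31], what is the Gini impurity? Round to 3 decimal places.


Total = 67. Proportions: 36/67, 31/67. sum(p_i^2) = 0.5028. Gini = 1 - 0.5028 = 0.4972, which rounds to 0.497.

0.497


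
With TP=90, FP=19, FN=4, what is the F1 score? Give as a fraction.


Precision = 90/109 = 90/109. Recall = 90/94 = 45/47. F1 = 2*P*R/(P+R) = 180/203.

180/203


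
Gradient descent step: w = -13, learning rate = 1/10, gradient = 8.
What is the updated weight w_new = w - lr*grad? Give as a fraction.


w_new = -13 - 1/10 * 8 = -13 - 4/5 = -69/5.

-69/5


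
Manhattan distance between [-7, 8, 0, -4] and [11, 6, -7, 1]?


d = sum of absolute differences: |-7-11|=18 + |8-6|=2 + |0--7|=7 + |-4-1|=5 = 32.

32


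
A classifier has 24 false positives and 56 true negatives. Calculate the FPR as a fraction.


FPR = FP / (FP + TN) = 24 / 80 = 3/10.

3/10


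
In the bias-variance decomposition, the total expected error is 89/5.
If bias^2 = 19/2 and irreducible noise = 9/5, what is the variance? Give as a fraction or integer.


Total error = bias^2 + variance + irreducible noise. So variance = 89/5 - 19/2 - 9/5 = 13/2.

13/2


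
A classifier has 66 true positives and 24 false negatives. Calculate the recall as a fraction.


Recall = TP / (TP + FN) = 66 / 90 = 11/15.

11/15


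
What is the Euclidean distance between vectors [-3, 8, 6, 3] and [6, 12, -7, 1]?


d = sqrt(sum of squared differences). (-3-6)^2=81, (8-12)^2=16, (6--7)^2=169, (3-1)^2=4. Sum = 270.

sqrt(270)


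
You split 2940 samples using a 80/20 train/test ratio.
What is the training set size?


Test set = 2940 * 20% = 588. Training set = 2940 - 588 = 2352.

2352


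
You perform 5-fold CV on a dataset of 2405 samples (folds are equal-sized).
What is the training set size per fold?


Each validation fold has 2405/5 = 481 samples. Training set = 2405 - 481 = 1924.

1924


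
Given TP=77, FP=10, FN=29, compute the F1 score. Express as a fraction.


Precision = 77/87 = 77/87. Recall = 77/106 = 77/106. F1 = 2*P*R/(P+R) = 154/193.

154/193


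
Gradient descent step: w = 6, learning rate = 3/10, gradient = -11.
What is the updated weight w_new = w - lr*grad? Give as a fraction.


w_new = 6 - 3/10 * -11 = 6 - -33/10 = 93/10.

93/10


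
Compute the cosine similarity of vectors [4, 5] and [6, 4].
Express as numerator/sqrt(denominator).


dot = 44. |a|^2 = 41, |b|^2 = 52. cos = 44/sqrt(2132).

44/sqrt(2132)


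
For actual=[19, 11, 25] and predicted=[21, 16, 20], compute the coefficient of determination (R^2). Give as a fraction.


Mean(y) = 55/3. SS_res = 54. SS_tot = 296/3. R^2 = 1 - 54/(296/3) = 67/148.

67/148


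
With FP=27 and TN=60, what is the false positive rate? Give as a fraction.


FPR = FP / (FP + TN) = 27 / 87 = 9/29.

9/29


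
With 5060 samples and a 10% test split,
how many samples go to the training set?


Test set = 5060 * 10% = 506. Training set = 5060 - 506 = 4554.

4554


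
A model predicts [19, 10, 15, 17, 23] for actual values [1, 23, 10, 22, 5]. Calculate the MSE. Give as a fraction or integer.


MSE = (1/5) * ((1-19)^2=324 + (23-10)^2=169 + (10-15)^2=25 + (22-17)^2=25 + (5-23)^2=324). Sum = 867. MSE = 867/5.

867/5


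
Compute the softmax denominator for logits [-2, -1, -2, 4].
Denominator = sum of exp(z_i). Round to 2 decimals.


Denom = e^-2=0.1353 + e^-1=0.3679 + e^-2=0.1353 + e^4=54.5982. Sum = 55.2367, which rounds to 55.24.

55.24


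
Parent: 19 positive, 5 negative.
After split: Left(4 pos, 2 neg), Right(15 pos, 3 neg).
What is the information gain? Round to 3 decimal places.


H(parent) = 0.7383. H(left) = 0.9183, H(right) = 0.6500. Weighted = (6/24)*0.9183 + (18/24)*0.6500 = 0.7171. IG = 0.7383 - 0.7171 = 0.0212, which rounds to 0.021.

0.021


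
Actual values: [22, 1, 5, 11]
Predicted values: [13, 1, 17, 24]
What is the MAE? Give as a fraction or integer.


MAE = (1/4) * (|22-13|=9 + |1-1|=0 + |5-17|=12 + |11-24|=13). Sum = 34. MAE = 17/2.

17/2


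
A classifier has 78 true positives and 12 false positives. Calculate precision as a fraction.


Precision = TP / (TP + FP) = 78 / 90 = 13/15.

13/15


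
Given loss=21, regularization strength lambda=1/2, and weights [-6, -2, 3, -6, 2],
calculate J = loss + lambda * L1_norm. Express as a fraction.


L1 norm = sum(|w|) = 19. J = 21 + 1/2 * 19 = 61/2.

61/2


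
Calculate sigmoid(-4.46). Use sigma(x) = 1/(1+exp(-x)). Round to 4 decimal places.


sigma(-4.46) = 1/(1+e^(4.46)) = 1/(1+86.487509) = 1/87.487509 = 0.0114.

0.0114


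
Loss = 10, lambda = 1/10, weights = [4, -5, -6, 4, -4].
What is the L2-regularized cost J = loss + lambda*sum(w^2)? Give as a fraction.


L2 sq norm = sum(w^2) = 109. J = 10 + 1/10 * 109 = 209/10.

209/10


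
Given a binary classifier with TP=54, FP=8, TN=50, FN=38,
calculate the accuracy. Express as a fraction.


Accuracy = (TP + TN) / (TP + TN + FP + FN) = (54 + 50) / 150 = 52/75.

52/75


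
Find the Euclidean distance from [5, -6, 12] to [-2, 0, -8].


d = sqrt(sum of squared differences). (5--2)^2=49, (-6-0)^2=36, (12--8)^2=400. Sum = 485.

sqrt(485)


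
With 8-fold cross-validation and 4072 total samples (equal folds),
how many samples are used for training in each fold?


Each validation fold has 4072/8 = 509 samples. Training set = 4072 - 509 = 3563.

3563


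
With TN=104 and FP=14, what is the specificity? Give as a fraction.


Specificity = TN / (TN + FP) = 104 / 118 = 52/59.

52/59


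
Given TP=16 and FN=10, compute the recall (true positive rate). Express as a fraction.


Recall = TP / (TP + FN) = 16 / 26 = 8/13.

8/13


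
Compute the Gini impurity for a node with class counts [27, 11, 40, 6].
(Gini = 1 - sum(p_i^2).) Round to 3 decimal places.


Total = 84. Proportions: 27/84, 11/84, 40/84, 6/84. sum(p_i^2) = 0.3523. Gini = 1 - 0.3523 = 0.6477, which rounds to 0.648.

0.648


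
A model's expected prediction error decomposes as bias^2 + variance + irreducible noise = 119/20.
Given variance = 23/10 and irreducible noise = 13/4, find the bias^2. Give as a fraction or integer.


Total error = bias^2 + variance + irreducible noise. So bias^2 = 119/20 - 23/10 - 13/4 = 2/5.

2/5


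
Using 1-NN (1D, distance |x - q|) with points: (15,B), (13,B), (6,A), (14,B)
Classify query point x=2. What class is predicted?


Distances: |15-2|=13, |13-2|=11, |6-2|=4, |14-2|=12. 1 nearest: (6,A). Counts: {'A': 1}. Majority class: A.

A


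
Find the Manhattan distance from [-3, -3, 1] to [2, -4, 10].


d = sum of absolute differences: |-3-2|=5 + |-3--4|=1 + |1-10|=9 = 15.

15


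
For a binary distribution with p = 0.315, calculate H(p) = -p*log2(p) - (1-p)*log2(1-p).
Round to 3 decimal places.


H = -0.315*log2(0.315) - 0.685*log2(0.685) = 0.899.

0.899


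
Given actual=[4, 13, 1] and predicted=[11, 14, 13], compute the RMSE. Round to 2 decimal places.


MSE = 64.6667. RMSE = sqrt(64.6667) = 8.04.

8.04


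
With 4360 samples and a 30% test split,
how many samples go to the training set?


Test set = 4360 * 30% = 1308. Training set = 4360 - 1308 = 3052.

3052


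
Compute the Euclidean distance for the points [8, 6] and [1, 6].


d = sqrt(sum of squared differences). (8-1)^2=49, (6-6)^2=0. Sum = 49.

7


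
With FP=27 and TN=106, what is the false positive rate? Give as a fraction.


FPR = FP / (FP + TN) = 27 / 133 = 27/133.

27/133


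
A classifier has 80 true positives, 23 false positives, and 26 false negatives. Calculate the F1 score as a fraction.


Precision = 80/103 = 80/103. Recall = 80/106 = 40/53. F1 = 2*P*R/(P+R) = 160/209.

160/209


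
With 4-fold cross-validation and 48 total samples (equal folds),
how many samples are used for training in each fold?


Each validation fold has 48/4 = 12 samples. Training set = 48 - 12 = 36.

36


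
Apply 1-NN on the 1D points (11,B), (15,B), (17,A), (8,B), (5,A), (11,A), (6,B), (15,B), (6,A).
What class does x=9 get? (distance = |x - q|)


Distances: |11-9|=2, |15-9|=6, |17-9|=8, |8-9|=1, |5-9|=4, |11-9|=2, |6-9|=3, |15-9|=6, |6-9|=3. 1 nearest: (8,B). Counts: {'B': 1}. Majority class: B.

B


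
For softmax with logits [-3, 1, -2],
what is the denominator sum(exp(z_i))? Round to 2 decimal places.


Denom = e^-3=0.0498 + e^1=2.7183 + e^-2=0.1353. Sum = 2.9034, which rounds to 2.90.

2.90


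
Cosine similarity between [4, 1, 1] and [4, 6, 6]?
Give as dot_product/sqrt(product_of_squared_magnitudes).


dot = 28. |a|^2 = 18, |b|^2 = 88. cos = 28/sqrt(1584).

28/sqrt(1584)


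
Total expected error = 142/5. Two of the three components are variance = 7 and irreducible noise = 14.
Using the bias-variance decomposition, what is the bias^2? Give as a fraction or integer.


Total error = bias^2 + variance + irreducible noise. So bias^2 = 142/5 - 7 - 14 = 37/5.

37/5


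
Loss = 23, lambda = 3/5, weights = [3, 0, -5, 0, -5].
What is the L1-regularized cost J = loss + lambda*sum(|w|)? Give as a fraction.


L1 norm = sum(|w|) = 13. J = 23 + 3/5 * 13 = 154/5.

154/5


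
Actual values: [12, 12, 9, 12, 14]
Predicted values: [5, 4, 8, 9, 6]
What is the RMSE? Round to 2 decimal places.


MSE = 37.4000. RMSE = sqrt(37.4000) = 6.12.

6.12


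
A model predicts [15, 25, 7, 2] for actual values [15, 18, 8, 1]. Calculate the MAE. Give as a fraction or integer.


MAE = (1/4) * (|15-15|=0 + |18-25|=7 + |8-7|=1 + |1-2|=1). Sum = 9. MAE = 9/4.

9/4


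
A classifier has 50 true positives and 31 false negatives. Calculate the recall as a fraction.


Recall = TP / (TP + FN) = 50 / 81 = 50/81.

50/81


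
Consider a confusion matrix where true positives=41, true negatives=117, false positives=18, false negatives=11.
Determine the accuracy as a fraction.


Accuracy = (TP + TN) / (TP + TN + FP + FN) = (41 + 117) / 187 = 158/187.

158/187


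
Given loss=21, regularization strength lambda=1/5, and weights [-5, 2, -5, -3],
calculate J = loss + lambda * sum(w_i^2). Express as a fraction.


L2 sq norm = sum(w^2) = 63. J = 21 + 1/5 * 63 = 168/5.

168/5


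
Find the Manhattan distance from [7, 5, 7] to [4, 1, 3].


d = sum of absolute differences: |7-4|=3 + |5-1|=4 + |7-3|=4 = 11.

11


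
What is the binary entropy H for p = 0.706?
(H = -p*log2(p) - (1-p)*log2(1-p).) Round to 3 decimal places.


H = -0.706*log2(0.706) - 0.294*log2(0.294) = 0.874.

0.874


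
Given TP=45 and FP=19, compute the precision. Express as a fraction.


Precision = TP / (TP + FP) = 45 / 64 = 45/64.

45/64


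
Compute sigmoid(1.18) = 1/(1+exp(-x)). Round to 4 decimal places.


sigma(1.18) = 1/(1+e^(-1.18)) = 1/(1+0.307279) = 1/1.307279 = 0.7649.

0.7649


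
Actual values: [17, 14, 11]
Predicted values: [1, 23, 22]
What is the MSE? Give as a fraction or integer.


MSE = (1/3) * ((17-1)^2=256 + (14-23)^2=81 + (11-22)^2=121). Sum = 458. MSE = 458/3.

458/3


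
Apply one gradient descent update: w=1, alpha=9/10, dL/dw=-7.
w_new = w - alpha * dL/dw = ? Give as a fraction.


w_new = 1 - 9/10 * -7 = 1 - -63/10 = 73/10.

73/10


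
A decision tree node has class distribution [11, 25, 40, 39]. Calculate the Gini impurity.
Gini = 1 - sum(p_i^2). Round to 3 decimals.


Total = 115. Proportions: 11/115, 25/115, 40/115, 39/115. sum(p_i^2) = 0.2924. Gini = 1 - 0.2924 = 0.7076, which rounds to 0.708.

0.708


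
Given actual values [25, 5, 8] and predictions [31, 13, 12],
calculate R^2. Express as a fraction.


Mean(y) = 38/3. SS_res = 116. SS_tot = 698/3. R^2 = 1 - 116/(698/3) = 175/349.

175/349


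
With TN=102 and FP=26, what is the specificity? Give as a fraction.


Specificity = TN / (TN + FP) = 102 / 128 = 51/64.

51/64


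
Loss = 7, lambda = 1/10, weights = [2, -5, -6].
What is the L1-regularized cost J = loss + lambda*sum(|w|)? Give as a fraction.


L1 norm = sum(|w|) = 13. J = 7 + 1/10 * 13 = 83/10.

83/10


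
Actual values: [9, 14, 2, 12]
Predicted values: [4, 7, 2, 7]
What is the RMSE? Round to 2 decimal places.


MSE = 24.7500. RMSE = sqrt(24.7500) = 4.97.

4.97


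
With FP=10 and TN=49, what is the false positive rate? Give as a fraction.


FPR = FP / (FP + TN) = 10 / 59 = 10/59.

10/59


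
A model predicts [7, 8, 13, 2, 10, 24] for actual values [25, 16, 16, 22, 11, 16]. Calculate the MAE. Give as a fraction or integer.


MAE = (1/6) * (|25-7|=18 + |16-8|=8 + |16-13|=3 + |22-2|=20 + |11-10|=1 + |16-24|=8). Sum = 58. MAE = 29/3.

29/3


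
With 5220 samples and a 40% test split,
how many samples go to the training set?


Test set = 5220 * 40% = 2088. Training set = 5220 - 2088 = 3132.

3132
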